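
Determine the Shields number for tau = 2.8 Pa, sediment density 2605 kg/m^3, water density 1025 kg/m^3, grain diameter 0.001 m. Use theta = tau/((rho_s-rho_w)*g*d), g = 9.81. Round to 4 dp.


theta = tau / ((rho_s - rho_w) * g * d)
rho_s - rho_w = 2605 - 1025 = 1580
Denominator = 1580 * 9.81 * 0.001 = 15.499800
theta = 2.8 / 15.499800
theta = 0.1806

0.1806


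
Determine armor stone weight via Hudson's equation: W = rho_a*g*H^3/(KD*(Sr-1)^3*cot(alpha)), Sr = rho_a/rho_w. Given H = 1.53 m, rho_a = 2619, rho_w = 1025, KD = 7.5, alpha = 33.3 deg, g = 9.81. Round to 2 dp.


Sr = rho_a / rho_w = 2619 / 1025 = 2.555122
(Sr - 1) = 1.555122
(Sr - 1)^3 = 3.760914
cot(33.3) = 1 / tan(33.3) = 1 / 0.656877 = 1.522355
Numerator = 2619 * 9.81 * 1.53^3 = 92019.2731
Denominator = 7.5 * 3.760914 * 1.522355 = 42.940828
W = 92019.2731 / 42.940828
W = 2142.93 N

2142.93


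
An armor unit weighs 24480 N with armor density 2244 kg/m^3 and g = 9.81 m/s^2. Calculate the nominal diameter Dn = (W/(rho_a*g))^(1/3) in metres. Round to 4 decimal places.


V = W / (rho_a * g)
V = 24480 / (2244 * 9.81)
V = 24480 / 22013.64
V = 1.112038 m^3
Dn = V^(1/3) = 1.112038^(1/3)
Dn = 1.0360 m

1.0360


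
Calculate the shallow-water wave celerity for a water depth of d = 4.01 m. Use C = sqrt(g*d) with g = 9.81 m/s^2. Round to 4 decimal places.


Using the shallow-water approximation:
C = sqrt(g * d) = sqrt(9.81 * 4.01)
C = sqrt(39.3381)
C = 6.2720 m/s

6.2720


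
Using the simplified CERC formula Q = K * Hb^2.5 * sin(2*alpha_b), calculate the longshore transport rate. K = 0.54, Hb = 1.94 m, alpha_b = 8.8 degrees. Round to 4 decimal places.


Q = K * Hb^2.5 * sin(2 * alpha_b)
Hb^2.5 = 1.94^2.5 = 5.242088
sin(2 * 8.8) = sin(17.6) = 0.302370
Q = 0.54 * 5.242088 * 0.302370
Q = 0.8559 m^3/s

0.8559


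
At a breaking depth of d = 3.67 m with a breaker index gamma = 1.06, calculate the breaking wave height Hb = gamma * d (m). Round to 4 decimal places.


Hb = gamma * d
Hb = 1.06 * 3.67
Hb = 3.8902 m

3.8902


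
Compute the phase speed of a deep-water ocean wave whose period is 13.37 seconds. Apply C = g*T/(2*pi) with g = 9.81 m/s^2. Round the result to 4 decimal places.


We use the deep-water celerity formula:
C = g * T / (2 * pi)
C = 9.81 * 13.37 / (2 * 3.14159...)
C = 131.159700 / 6.283185
C = 20.8747 m/s

20.8747


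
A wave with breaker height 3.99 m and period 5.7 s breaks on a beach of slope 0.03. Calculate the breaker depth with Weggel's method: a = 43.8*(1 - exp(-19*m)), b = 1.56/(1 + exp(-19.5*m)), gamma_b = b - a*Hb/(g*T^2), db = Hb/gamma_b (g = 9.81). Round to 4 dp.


a = 43.8 * (1 - exp(-19 * m))
exp(-19 * 0.03) = exp(-0.5700) = 0.565525
a = 43.8 * (1 - 0.565525) = 19.029986
b = 1.56 / (1 + exp(-19.5 * m))
exp(-19.5 * 0.03) = exp(-0.5850) = 0.557106
b = 1.56 / (1 + 0.557106) = 1.001859
Hb / (g * T^2) = 3.99 / (9.81 * 5.7^2) = 3.99 / 318.7269 = 0.01251855
gamma_b = b - a * Hb/(g*T^2) = 1.001859 - 19.029986 * 0.01251855 = 0.763631
db = Hb / gamma_b = 3.99 / 0.763631
db = 5.2250 m

5.2250


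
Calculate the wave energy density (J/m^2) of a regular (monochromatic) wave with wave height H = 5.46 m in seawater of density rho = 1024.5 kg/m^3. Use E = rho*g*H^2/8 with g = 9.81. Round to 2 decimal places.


E = (1/8) * rho * g * H^2
E = (1/8) * 1024.5 * 9.81 * 5.46^2
E = 0.125 * 1024.5 * 9.81 * 29.8116
E = 37452.11 J/m^2

37452.11


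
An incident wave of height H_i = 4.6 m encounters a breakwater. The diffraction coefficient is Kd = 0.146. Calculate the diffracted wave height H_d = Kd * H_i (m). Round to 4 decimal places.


H_d = Kd * H_i
H_d = 0.146 * 4.6
H_d = 0.6716 m

0.6716


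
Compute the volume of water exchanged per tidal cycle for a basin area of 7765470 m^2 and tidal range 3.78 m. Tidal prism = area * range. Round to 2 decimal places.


Tidal prism = Area * Tidal range
P = 7765470 * 3.78
P = 29353476.60 m^3

29353476.60


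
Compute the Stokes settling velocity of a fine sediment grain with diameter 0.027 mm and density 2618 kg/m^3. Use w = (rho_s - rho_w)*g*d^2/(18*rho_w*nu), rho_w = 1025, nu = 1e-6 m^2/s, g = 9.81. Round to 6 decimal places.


w = (rho_s - rho_w) * g * d^2 / (18 * rho_w * nu)
d = 0.027 mm = 0.000027 m
rho_s - rho_w = 2618 - 1025 = 1593
Numerator = 1593 * 9.81 * (0.000027)^2 = 0.000011392324
Denominator = 18 * 1025 * 1e-6 = 0.018450
w = 0.000617 m/s

0.000617


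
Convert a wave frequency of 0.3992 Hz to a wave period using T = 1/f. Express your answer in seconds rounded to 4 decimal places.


T = 1 / f
T = 1 / 0.3992
T = 2.5050 s

2.5050


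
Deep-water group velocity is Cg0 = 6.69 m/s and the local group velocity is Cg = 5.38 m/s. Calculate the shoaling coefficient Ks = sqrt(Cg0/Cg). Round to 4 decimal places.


Ks = sqrt(Cg0 / Cg)
Ks = sqrt(6.69 / 5.38)
Ks = sqrt(1.2435)
Ks = 1.1151

1.1151


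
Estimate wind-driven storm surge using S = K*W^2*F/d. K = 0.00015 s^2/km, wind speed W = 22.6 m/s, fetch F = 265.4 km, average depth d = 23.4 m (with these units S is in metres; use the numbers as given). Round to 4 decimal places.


S = K * W^2 * F / d
W^2 = 22.6^2 = 510.76
S = 0.00015 * 510.76 * 265.4 / 23.4
Numerator = 0.00015 * 510.76 * 265.4 = 20.333356
S = 20.333356 / 23.4 = 0.8689 m

0.8689


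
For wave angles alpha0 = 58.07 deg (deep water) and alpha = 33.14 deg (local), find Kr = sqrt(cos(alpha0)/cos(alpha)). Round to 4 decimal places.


Kr = sqrt(cos(alpha0) / cos(alpha))
cos(58.07) = 0.528883
cos(33.14) = 0.837337
Kr = sqrt(0.528883 / 0.837337)
Kr = sqrt(0.631625)
Kr = 0.7947

0.7947


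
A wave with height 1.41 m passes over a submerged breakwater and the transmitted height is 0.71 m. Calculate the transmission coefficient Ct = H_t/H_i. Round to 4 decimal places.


Ct = H_t / H_i
Ct = 0.71 / 1.41
Ct = 0.5035

0.5035


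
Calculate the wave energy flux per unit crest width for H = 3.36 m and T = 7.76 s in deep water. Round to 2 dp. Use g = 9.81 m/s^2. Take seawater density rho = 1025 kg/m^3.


P = rho * g^2 * H^2 * T / (32 * pi)
P = 1025 * 9.81^2 * 3.36^2 * 7.76 / (32 * pi)
P = 1025 * 96.2361 * 11.2896 * 7.76 / 100.53096
P = 85961.17 W/m

85961.17


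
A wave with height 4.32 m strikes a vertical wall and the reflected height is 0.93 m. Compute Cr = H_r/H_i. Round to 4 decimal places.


Cr = H_r / H_i
Cr = 0.93 / 4.32
Cr = 0.2153

0.2153


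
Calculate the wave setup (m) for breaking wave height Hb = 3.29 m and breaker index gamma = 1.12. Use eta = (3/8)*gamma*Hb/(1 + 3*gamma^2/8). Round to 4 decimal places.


eta = (3/8) * gamma * Hb / (1 + 3*gamma^2/8)
Numerator = (3/8) * 1.12 * 3.29 = 1.381800
Denominator = 1 + 3*1.12^2/8 = 1 + 0.470400 = 1.470400
eta = 1.381800 / 1.470400
eta = 0.9397 m

0.9397


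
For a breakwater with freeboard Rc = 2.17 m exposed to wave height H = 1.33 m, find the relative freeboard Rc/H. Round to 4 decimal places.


Relative freeboard = Rc / H
= 2.17 / 1.33
= 1.6316

1.6316


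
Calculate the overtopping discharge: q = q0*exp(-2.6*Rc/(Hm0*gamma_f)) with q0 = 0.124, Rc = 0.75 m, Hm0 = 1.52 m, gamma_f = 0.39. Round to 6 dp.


q = q0 * exp(-2.6 * Rc / (Hm0 * gamma_f))
Exponent = -2.6 * 0.75 / (1.52 * 0.39)
= -2.6 * 0.75 / 0.5928
= -3.289474
exp(-3.289474) = 0.037273
q = 0.124 * 0.037273
q = 0.004622 m^3/s/m

0.004622


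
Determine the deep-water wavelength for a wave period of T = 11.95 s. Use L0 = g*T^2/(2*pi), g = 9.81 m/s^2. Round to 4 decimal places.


L0 = g * T^2 / (2 * pi)
L0 = 9.81 * 11.95^2 / (2 * pi)
L0 = 9.81 * 142.8025 / 6.28319
L0 = 1400.8925 / 6.28319
L0 = 222.9590 m

222.9590


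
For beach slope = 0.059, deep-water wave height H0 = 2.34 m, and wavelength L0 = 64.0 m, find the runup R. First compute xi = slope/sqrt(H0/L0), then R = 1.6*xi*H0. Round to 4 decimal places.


xi = slope / sqrt(H0/L0)
H0/L0 = 2.34/64.0 = 0.036562
sqrt(0.036562) = 0.191213
xi = 0.059 / 0.191213 = 0.308556
R = 1.6 * xi * H0 = 1.6 * 0.308556 * 2.34
R = 1.1552 m

1.1552


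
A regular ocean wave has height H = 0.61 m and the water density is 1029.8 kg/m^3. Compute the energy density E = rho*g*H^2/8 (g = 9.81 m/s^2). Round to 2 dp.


E = (1/8) * rho * g * H^2
E = (1/8) * 1029.8 * 9.81 * 0.61^2
E = 0.125 * 1029.8 * 9.81 * 0.3721
E = 469.88 J/m^2

469.88


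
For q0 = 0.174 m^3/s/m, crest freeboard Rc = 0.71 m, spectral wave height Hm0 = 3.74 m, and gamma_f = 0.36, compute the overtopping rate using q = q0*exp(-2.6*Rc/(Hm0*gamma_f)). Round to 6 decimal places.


q = q0 * exp(-2.6 * Rc / (Hm0 * gamma_f))
Exponent = -2.6 * 0.71 / (3.74 * 0.36)
= -2.6 * 0.71 / 1.3464
= -1.371064
exp(-1.371064) = 0.253837
q = 0.174 * 0.253837
q = 0.044168 m^3/s/m

0.044168


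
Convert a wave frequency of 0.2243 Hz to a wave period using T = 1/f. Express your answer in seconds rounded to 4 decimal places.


T = 1 / f
T = 1 / 0.2243
T = 4.4583 s

4.4583


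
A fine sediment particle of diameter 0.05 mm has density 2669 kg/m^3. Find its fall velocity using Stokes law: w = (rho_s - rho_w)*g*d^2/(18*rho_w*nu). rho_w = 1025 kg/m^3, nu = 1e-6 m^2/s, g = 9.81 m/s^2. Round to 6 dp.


w = (rho_s - rho_w) * g * d^2 / (18 * rho_w * nu)
d = 0.05 mm = 0.000050 m
rho_s - rho_w = 2669 - 1025 = 1644
Numerator = 1644 * 9.81 * (0.000050)^2 = 0.000040319100
Denominator = 18 * 1025 * 1e-6 = 0.018450
w = 0.002185 m/s

0.002185


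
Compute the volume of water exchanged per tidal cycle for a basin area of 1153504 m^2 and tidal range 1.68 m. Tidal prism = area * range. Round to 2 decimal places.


Tidal prism = Area * Tidal range
P = 1153504 * 1.68
P = 1937886.72 m^3

1937886.72


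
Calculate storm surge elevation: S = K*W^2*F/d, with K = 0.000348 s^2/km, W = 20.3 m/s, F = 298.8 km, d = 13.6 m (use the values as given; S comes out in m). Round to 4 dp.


S = K * W^2 * F / d
W^2 = 20.3^2 = 412.09
S = 0.000348 * 412.09 * 298.8 / 13.6
Numerator = 0.000348 * 412.09 * 298.8 = 42.850107
S = 42.850107 / 13.6 = 3.1507 m

3.1507


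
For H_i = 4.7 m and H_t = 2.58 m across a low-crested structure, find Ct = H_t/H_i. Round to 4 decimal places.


Ct = H_t / H_i
Ct = 2.58 / 4.7
Ct = 0.5489

0.5489


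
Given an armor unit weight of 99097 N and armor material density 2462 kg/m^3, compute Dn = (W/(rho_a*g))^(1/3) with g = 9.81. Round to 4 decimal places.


V = W / (rho_a * g)
V = 99097 / (2462 * 9.81)
V = 99097 / 24152.22
V = 4.103018 m^3
Dn = V^(1/3) = 4.103018^(1/3)
Dn = 1.6009 m

1.6009


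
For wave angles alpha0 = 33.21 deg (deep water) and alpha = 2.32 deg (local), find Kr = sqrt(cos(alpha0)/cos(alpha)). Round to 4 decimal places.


Kr = sqrt(cos(alpha0) / cos(alpha))
cos(33.21) = 0.836669
cos(2.32) = 0.999180
Kr = sqrt(0.836669 / 0.999180)
Kr = sqrt(0.837355)
Kr = 0.9151

0.9151


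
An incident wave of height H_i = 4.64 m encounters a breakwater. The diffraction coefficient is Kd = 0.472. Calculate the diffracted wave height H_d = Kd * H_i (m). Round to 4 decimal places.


H_d = Kd * H_i
H_d = 0.472 * 4.64
H_d = 2.1901 m

2.1901


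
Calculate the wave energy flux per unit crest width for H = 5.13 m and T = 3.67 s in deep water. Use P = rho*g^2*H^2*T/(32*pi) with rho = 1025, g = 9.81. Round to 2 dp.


P = rho * g^2 * H^2 * T / (32 * pi)
P = 1025 * 9.81^2 * 5.13^2 * 3.67 / (32 * pi)
P = 1025 * 96.2361 * 26.3169 * 3.67 / 100.53096
P = 94768.24 W/m

94768.24


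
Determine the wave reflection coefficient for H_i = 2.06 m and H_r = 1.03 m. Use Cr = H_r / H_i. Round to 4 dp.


Cr = H_r / H_i
Cr = 1.03 / 2.06
Cr = 0.5000

0.5000


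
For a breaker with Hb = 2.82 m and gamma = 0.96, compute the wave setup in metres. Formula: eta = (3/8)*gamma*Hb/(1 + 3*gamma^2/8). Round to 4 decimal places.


eta = (3/8) * gamma * Hb / (1 + 3*gamma^2/8)
Numerator = (3/8) * 0.96 * 2.82 = 1.015200
Denominator = 1 + 3*0.96^2/8 = 1 + 0.345600 = 1.345600
eta = 1.015200 / 1.345600
eta = 0.7545 m

0.7545


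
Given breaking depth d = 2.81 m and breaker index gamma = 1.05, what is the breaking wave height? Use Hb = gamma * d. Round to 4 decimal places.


Hb = gamma * d
Hb = 1.05 * 2.81
Hb = 2.9505 m

2.9505


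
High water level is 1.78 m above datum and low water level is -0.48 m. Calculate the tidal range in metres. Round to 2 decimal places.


Tidal range = High water - Low water
Tidal range = 1.78 - (-0.48)
Tidal range = 2.26 m

2.26


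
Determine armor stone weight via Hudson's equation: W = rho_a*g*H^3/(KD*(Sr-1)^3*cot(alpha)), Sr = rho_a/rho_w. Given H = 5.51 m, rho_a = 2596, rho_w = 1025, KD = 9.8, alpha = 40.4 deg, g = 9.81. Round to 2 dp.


Sr = rho_a / rho_w = 2596 / 1025 = 2.532683
(Sr - 1) = 1.532683
(Sr - 1)^3 = 3.600451
cot(40.4) = 1 / tan(40.4) = 1 / 0.851067 = 1.174996
Numerator = 2596 * 9.81 * 5.51^3 = 4260185.3253
Denominator = 9.8 * 3.600451 * 1.174996 = 41.459058
W = 4260185.3253 / 41.459058
W = 102756.44 N

102756.44


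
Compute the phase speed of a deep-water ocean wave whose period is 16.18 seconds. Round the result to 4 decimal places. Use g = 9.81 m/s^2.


We use the deep-water celerity formula:
C = g * T / (2 * pi)
C = 9.81 * 16.18 / (2 * 3.14159...)
C = 158.725800 / 6.283185
C = 25.2620 m/s

25.2620


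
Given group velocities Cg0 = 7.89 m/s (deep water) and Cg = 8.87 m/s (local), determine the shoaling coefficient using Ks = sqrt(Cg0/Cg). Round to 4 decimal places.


Ks = sqrt(Cg0 / Cg)
Ks = sqrt(7.89 / 8.87)
Ks = sqrt(0.8895)
Ks = 0.9431

0.9431


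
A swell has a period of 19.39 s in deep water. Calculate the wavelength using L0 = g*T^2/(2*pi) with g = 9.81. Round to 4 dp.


L0 = g * T^2 / (2 * pi)
L0 = 9.81 * 19.39^2 / (2 * pi)
L0 = 9.81 * 375.9721 / 6.28319
L0 = 3688.2863 / 6.28319
L0 = 587.0090 m

587.0090


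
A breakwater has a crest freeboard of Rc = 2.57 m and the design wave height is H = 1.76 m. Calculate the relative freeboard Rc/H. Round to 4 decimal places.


Relative freeboard = Rc / H
= 2.57 / 1.76
= 1.4602

1.4602


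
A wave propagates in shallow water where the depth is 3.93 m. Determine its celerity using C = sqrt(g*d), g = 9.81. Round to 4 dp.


Using the shallow-water approximation:
C = sqrt(g * d) = sqrt(9.81 * 3.93)
C = sqrt(38.5533)
C = 6.2091 m/s

6.2091


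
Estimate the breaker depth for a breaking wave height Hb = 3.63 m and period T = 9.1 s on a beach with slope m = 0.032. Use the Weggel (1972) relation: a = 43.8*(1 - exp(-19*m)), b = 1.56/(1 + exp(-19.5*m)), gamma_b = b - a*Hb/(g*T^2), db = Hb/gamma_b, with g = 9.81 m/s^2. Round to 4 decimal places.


a = 43.8 * (1 - exp(-19 * m))
exp(-19 * 0.032) = exp(-0.6080) = 0.544439
a = 43.8 * (1 - 0.544439) = 19.953587
b = 1.56 / (1 + exp(-19.5 * m))
exp(-19.5 * 0.032) = exp(-0.6240) = 0.535797
b = 1.56 / (1 + 0.535797) = 1.015759
Hb / (g * T^2) = 3.63 / (9.81 * 9.1^2) = 3.63 / 812.3661 = 0.00446843
gamma_b = b - a * Hb/(g*T^2) = 1.015759 - 19.953587 * 0.00446843 = 0.926598
db = Hb / gamma_b = 3.63 / 0.926598
db = 3.9176 m

3.9176


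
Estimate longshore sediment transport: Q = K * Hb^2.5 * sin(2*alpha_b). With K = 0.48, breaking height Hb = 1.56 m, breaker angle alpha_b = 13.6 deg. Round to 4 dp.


Q = K * Hb^2.5 * sin(2 * alpha_b)
Hb^2.5 = 1.56^2.5 = 3.039565
sin(2 * 13.6) = sin(27.2) = 0.457098
Q = 0.48 * 3.039565 * 0.457098
Q = 0.6669 m^3/s

0.6669


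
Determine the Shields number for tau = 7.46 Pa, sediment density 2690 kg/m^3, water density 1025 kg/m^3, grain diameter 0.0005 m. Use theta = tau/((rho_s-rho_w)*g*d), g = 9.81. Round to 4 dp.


theta = tau / ((rho_s - rho_w) * g * d)
rho_s - rho_w = 2690 - 1025 = 1665
Denominator = 1665 * 9.81 * 0.0005 = 8.166825
theta = 7.46 / 8.166825
theta = 0.9135

0.9135


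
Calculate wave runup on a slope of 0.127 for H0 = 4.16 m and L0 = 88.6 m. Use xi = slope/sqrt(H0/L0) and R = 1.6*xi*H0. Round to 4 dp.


xi = slope / sqrt(H0/L0)
H0/L0 = 4.16/88.6 = 0.046953
sqrt(0.046953) = 0.216685
xi = 0.127 / 0.216685 = 0.586103
R = 1.6 * xi * H0 = 1.6 * 0.586103 * 4.16
R = 3.9011 m

3.9011


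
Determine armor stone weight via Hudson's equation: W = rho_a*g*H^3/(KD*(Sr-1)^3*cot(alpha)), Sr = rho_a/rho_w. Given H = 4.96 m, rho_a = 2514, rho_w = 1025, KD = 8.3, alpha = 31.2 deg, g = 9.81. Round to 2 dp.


Sr = rho_a / rho_w = 2514 / 1025 = 2.452683
(Sr - 1) = 1.452683
(Sr - 1)^3 = 3.065579
cot(31.2) = 1 / tan(31.2) = 1 / 0.605622 = 1.651196
Numerator = 2514 * 9.81 * 4.96^3 = 3009395.7978
Denominator = 8.3 * 3.065579 * 1.651196 = 42.013541
W = 3009395.7978 / 42.013541
W = 71629.19 N

71629.19


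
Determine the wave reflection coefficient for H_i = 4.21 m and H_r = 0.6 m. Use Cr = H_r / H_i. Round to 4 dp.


Cr = H_r / H_i
Cr = 0.6 / 4.21
Cr = 0.1425

0.1425


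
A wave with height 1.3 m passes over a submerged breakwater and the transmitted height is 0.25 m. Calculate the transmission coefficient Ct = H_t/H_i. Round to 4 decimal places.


Ct = H_t / H_i
Ct = 0.25 / 1.3
Ct = 0.1923

0.1923


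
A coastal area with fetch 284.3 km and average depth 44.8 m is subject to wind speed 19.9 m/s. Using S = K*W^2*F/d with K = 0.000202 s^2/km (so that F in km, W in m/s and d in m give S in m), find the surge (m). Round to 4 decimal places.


S = K * W^2 * F / d
W^2 = 19.9^2 = 396.01
S = 0.000202 * 396.01 * 284.3 / 44.8
Numerator = 0.000202 * 396.01 * 284.3 = 22.742300
S = 22.742300 / 44.8 = 0.5076 m

0.5076


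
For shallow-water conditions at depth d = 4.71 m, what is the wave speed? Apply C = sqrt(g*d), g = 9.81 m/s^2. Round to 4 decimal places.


Using the shallow-water approximation:
C = sqrt(g * d) = sqrt(9.81 * 4.71)
C = sqrt(46.2051)
C = 6.7974 m/s

6.7974


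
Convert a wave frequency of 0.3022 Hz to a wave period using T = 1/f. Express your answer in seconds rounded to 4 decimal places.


T = 1 / f
T = 1 / 0.3022
T = 3.3091 s

3.3091


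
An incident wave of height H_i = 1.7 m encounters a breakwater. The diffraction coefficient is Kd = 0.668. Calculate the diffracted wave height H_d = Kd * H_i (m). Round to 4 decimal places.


H_d = Kd * H_i
H_d = 0.668 * 1.7
H_d = 1.1356 m

1.1356


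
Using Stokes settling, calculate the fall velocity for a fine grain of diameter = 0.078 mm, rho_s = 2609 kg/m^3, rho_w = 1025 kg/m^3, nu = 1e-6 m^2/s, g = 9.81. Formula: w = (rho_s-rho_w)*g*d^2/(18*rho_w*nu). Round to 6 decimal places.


w = (rho_s - rho_w) * g * d^2 / (18 * rho_w * nu)
d = 0.078 mm = 0.000078 m
rho_s - rho_w = 2609 - 1025 = 1584
Numerator = 1584 * 9.81 * (0.000078)^2 = 0.000094539519
Denominator = 18 * 1025 * 1e-6 = 0.018450
w = 0.005124 m/s

0.005124


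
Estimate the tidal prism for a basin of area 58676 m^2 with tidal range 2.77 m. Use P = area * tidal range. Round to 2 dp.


Tidal prism = Area * Tidal range
P = 58676 * 2.77
P = 162532.52 m^3

162532.52


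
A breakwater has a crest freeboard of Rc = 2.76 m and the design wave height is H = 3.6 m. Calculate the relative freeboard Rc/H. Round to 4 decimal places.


Relative freeboard = Rc / H
= 2.76 / 3.6
= 0.7667

0.7667


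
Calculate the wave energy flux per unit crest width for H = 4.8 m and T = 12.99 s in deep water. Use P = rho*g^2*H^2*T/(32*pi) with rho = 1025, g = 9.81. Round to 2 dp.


P = rho * g^2 * H^2 * T / (32 * pi)
P = 1025 * 9.81^2 * 4.8^2 * 12.99 / (32 * pi)
P = 1025 * 96.2361 * 23.0400 * 12.99 / 100.53096
P = 293665.99 W/m

293665.99


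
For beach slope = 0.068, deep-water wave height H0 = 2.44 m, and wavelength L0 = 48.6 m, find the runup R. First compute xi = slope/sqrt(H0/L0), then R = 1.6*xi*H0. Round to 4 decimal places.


xi = slope / sqrt(H0/L0)
H0/L0 = 2.44/48.6 = 0.050206
sqrt(0.050206) = 0.224066
xi = 0.068 / 0.224066 = 0.303481
R = 1.6 * xi * H0 = 1.6 * 0.303481 * 2.44
R = 1.1848 m

1.1848


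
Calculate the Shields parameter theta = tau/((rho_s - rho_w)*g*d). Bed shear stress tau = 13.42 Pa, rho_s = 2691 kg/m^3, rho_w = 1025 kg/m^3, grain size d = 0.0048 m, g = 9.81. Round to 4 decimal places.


theta = tau / ((rho_s - rho_w) * g * d)
rho_s - rho_w = 2691 - 1025 = 1666
Denominator = 1666 * 9.81 * 0.0048 = 78.448608
theta = 13.42 / 78.448608
theta = 0.1711

0.1711


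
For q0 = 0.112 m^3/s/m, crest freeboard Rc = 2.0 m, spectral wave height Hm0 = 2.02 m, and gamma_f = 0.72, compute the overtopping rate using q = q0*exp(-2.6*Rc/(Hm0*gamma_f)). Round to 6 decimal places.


q = q0 * exp(-2.6 * Rc / (Hm0 * gamma_f))
Exponent = -2.6 * 2.0 / (2.02 * 0.72)
= -2.6 * 2.0 / 1.4544
= -3.575358
exp(-3.575358) = 0.028005
q = 0.112 * 0.028005
q = 0.003137 m^3/s/m

0.003137


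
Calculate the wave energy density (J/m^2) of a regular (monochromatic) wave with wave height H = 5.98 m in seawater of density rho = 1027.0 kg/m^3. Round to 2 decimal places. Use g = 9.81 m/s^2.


E = (1/8) * rho * g * H^2
E = (1/8) * 1027.0 * 9.81 * 5.98^2
E = 0.125 * 1027.0 * 9.81 * 35.7604
E = 45035.17 J/m^2

45035.17


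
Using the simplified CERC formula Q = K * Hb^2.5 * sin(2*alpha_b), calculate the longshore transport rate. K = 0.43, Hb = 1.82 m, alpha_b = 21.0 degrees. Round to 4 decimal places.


Q = K * Hb^2.5 * sin(2 * alpha_b)
Hb^2.5 = 1.82^2.5 = 4.468672
sin(2 * 21.0) = sin(42.0) = 0.669131
Q = 0.43 * 4.468672 * 0.669131
Q = 1.2858 m^3/s

1.2858


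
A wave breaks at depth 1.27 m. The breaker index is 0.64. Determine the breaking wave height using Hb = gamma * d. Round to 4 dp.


Hb = gamma * d
Hb = 0.64 * 1.27
Hb = 0.8128 m

0.8128


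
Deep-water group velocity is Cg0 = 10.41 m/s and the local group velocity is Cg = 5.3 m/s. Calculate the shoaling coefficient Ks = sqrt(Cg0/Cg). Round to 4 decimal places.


Ks = sqrt(Cg0 / Cg)
Ks = sqrt(10.41 / 5.3)
Ks = sqrt(1.9642)
Ks = 1.4015

1.4015


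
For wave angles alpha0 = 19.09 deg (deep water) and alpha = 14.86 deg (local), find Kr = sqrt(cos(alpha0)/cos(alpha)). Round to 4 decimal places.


Kr = sqrt(cos(alpha0) / cos(alpha))
cos(19.09) = 0.945006
cos(14.86) = 0.966555
Kr = sqrt(0.945006 / 0.966555)
Kr = sqrt(0.977705)
Kr = 0.9888

0.9888


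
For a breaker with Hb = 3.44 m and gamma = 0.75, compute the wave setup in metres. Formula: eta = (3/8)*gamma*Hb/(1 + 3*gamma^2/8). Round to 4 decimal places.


eta = (3/8) * gamma * Hb / (1 + 3*gamma^2/8)
Numerator = (3/8) * 0.75 * 3.44 = 0.967500
Denominator = 1 + 3*0.75^2/8 = 1 + 0.210938 = 1.210938
eta = 0.967500 / 1.210938
eta = 0.7990 m

0.7990


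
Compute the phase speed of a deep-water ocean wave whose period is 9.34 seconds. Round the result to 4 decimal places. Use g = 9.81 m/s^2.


We use the deep-water celerity formula:
C = g * T / (2 * pi)
C = 9.81 * 9.34 / (2 * 3.14159...)
C = 91.625400 / 6.283185
C = 14.5826 m/s

14.5826


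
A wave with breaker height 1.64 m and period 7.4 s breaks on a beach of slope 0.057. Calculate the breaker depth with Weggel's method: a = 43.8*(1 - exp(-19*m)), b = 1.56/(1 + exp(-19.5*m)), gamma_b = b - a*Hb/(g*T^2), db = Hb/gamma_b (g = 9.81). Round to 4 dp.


a = 43.8 * (1 - exp(-19 * m))
exp(-19 * 0.057) = exp(-1.0830) = 0.338578
a = 43.8 * (1 - 0.338578) = 28.970272
b = 1.56 / (1 + exp(-19.5 * m))
exp(-19.5 * 0.057) = exp(-1.1115) = 0.329065
b = 1.56 / (1 + 0.329065) = 1.173757
Hb / (g * T^2) = 1.64 / (9.81 * 7.4^2) = 1.64 / 537.1956 = 0.00305289
gamma_b = b - a * Hb/(g*T^2) = 1.173757 - 28.970272 * 0.00305289 = 1.085314
db = Hb / gamma_b = 1.64 / 1.085314
db = 1.5111 m

1.5111


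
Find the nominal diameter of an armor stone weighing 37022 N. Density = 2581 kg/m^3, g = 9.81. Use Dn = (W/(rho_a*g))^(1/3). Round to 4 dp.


V = W / (rho_a * g)
V = 37022 / (2581 * 9.81)
V = 37022 / 25319.61
V = 1.462187 m^3
Dn = V^(1/3) = 1.462187^(1/3)
Dn = 1.1350 m

1.1350


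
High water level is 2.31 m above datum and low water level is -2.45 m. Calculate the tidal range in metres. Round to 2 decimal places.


Tidal range = High water - Low water
Tidal range = 2.31 - (-2.45)
Tidal range = 4.76 m

4.76


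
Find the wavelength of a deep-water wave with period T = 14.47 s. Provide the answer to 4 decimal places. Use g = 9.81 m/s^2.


L0 = g * T^2 / (2 * pi)
L0 = 9.81 * 14.47^2 / (2 * pi)
L0 = 9.81 * 209.3809 / 6.28319
L0 = 2054.0266 / 6.28319
L0 = 326.9085 m

326.9085


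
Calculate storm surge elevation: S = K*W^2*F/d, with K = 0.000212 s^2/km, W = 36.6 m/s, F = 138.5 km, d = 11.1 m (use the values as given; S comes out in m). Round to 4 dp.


S = K * W^2 * F / d
W^2 = 36.6^2 = 1339.56
S = 0.000212 * 1339.56 * 138.5 / 11.1
Numerator = 0.000212 * 1339.56 * 138.5 = 39.332161
S = 39.332161 / 11.1 = 3.5434 m

3.5434


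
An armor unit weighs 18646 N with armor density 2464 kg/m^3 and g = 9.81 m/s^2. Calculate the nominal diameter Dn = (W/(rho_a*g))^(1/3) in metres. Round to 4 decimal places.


V = W / (rho_a * g)
V = 18646 / (2464 * 9.81)
V = 18646 / 24171.84
V = 0.771393 m^3
Dn = V^(1/3) = 0.771393^(1/3)
Dn = 0.9171 m

0.9171


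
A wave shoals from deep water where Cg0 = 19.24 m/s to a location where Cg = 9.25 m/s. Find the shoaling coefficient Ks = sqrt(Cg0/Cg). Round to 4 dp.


Ks = sqrt(Cg0 / Cg)
Ks = sqrt(19.24 / 9.25)
Ks = sqrt(2.0800)
Ks = 1.4422

1.4422


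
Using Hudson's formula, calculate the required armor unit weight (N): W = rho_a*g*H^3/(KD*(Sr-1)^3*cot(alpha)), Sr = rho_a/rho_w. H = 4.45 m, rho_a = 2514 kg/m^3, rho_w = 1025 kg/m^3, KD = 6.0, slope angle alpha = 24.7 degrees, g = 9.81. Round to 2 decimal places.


Sr = rho_a / rho_w = 2514 / 1025 = 2.452683
(Sr - 1) = 1.452683
(Sr - 1)^3 = 3.065579
cot(24.7) = 1 / tan(24.7) = 1 / 0.459949 = 2.174156
Numerator = 2514 * 9.81 * 4.45^3 = 2173273.1459
Denominator = 6.0 * 3.065579 * 2.174156 = 39.990279
W = 2173273.1459 / 39.990279
W = 54345.04 N

54345.04


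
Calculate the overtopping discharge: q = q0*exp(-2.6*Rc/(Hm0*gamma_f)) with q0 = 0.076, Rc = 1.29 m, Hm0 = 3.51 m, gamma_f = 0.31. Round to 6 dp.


q = q0 * exp(-2.6 * Rc / (Hm0 * gamma_f))
Exponent = -2.6 * 1.29 / (3.51 * 0.31)
= -2.6 * 1.29 / 1.0881
= -3.082437
exp(-3.082437) = 0.045847
q = 0.076 * 0.045847
q = 0.003484 m^3/s/m

0.003484


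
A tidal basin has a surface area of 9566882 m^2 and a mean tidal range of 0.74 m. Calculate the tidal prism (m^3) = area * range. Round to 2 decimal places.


Tidal prism = Area * Tidal range
P = 9566882 * 0.74
P = 7079492.68 m^3

7079492.68


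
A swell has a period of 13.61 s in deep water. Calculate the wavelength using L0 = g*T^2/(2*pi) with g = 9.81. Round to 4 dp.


L0 = g * T^2 / (2 * pi)
L0 = 9.81 * 13.61^2 / (2 * pi)
L0 = 9.81 * 185.2321 / 6.28319
L0 = 1817.1269 / 6.28319
L0 = 289.2047 m

289.2047


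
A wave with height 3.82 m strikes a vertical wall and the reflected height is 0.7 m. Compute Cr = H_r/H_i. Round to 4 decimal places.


Cr = H_r / H_i
Cr = 0.7 / 3.82
Cr = 0.1832

0.1832


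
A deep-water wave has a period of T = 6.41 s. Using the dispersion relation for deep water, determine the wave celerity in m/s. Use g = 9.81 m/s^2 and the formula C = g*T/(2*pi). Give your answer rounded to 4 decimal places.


We use the deep-water celerity formula:
C = g * T / (2 * pi)
C = 9.81 * 6.41 / (2 * 3.14159...)
C = 62.882100 / 6.283185
C = 10.0080 m/s

10.0080


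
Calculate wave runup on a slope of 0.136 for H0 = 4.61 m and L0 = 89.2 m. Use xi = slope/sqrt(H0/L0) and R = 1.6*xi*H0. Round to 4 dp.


xi = slope / sqrt(H0/L0)
H0/L0 = 4.61/89.2 = 0.051682
sqrt(0.051682) = 0.227336
xi = 0.136 / 0.227336 = 0.598234
R = 1.6 * xi * H0 = 1.6 * 0.598234 * 4.61
R = 4.4126 m

4.4126


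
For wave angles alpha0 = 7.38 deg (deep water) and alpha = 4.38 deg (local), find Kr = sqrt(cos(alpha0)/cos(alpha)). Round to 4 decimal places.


Kr = sqrt(cos(alpha0) / cos(alpha))
cos(7.38) = 0.991716
cos(4.38) = 0.997079
Kr = sqrt(0.991716 / 0.997079)
Kr = sqrt(0.994621)
Kr = 0.9973

0.9973


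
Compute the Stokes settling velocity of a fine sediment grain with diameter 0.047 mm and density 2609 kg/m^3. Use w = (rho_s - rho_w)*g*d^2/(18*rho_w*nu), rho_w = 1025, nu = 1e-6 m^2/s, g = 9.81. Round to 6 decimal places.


w = (rho_s - rho_w) * g * d^2 / (18 * rho_w * nu)
d = 0.047 mm = 0.000047 m
rho_s - rho_w = 2609 - 1025 = 1584
Numerator = 1584 * 9.81 * (0.000047)^2 = 0.000034325739
Denominator = 18 * 1025 * 1e-6 = 0.018450
w = 0.001860 m/s

0.001860


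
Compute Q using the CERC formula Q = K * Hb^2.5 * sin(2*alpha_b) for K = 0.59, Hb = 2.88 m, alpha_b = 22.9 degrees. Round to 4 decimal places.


Q = K * Hb^2.5 * sin(2 * alpha_b)
Hb^2.5 = 2.88^2.5 = 14.076064
sin(2 * 22.9) = sin(45.8) = 0.716911
Q = 0.59 * 14.076064 * 0.716911
Q = 5.9539 m^3/s

5.9539


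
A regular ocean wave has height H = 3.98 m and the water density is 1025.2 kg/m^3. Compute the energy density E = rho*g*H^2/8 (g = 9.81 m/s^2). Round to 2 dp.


E = (1/8) * rho * g * H^2
E = (1/8) * 1025.2 * 9.81 * 3.98^2
E = 0.125 * 1025.2 * 9.81 * 15.8404
E = 19913.78 J/m^2

19913.78


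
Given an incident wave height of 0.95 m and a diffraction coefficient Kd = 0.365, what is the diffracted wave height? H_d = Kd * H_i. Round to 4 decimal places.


H_d = Kd * H_i
H_d = 0.365 * 0.95
H_d = 0.3468 m

0.3468


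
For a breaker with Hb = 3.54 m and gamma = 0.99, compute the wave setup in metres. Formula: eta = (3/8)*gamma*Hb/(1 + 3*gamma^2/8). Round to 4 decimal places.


eta = (3/8) * gamma * Hb / (1 + 3*gamma^2/8)
Numerator = (3/8) * 0.99 * 3.54 = 1.314225
Denominator = 1 + 3*0.99^2/8 = 1 + 0.367538 = 1.367538
eta = 1.314225 / 1.367538
eta = 0.9610 m

0.9610


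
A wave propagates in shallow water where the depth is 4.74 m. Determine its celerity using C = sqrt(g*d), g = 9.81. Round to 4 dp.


Using the shallow-water approximation:
C = sqrt(g * d) = sqrt(9.81 * 4.74)
C = sqrt(46.4994)
C = 6.8190 m/s

6.8190


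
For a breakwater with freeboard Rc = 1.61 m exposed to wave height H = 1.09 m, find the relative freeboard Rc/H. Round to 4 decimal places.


Relative freeboard = Rc / H
= 1.61 / 1.09
= 1.4771

1.4771


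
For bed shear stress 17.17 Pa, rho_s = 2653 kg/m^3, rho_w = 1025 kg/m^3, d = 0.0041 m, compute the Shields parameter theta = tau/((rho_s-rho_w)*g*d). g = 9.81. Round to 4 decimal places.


theta = tau / ((rho_s - rho_w) * g * d)
rho_s - rho_w = 2653 - 1025 = 1628
Denominator = 1628 * 9.81 * 0.0041 = 65.479788
theta = 17.17 / 65.479788
theta = 0.2622

0.2622


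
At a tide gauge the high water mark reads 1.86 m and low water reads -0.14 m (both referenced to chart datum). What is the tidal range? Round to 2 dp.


Tidal range = High water - Low water
Tidal range = 1.86 - (-0.14)
Tidal range = 2.00 m

2.00


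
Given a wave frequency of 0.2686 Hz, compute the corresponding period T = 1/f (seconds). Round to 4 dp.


T = 1 / f
T = 1 / 0.2686
T = 3.7230 s

3.7230


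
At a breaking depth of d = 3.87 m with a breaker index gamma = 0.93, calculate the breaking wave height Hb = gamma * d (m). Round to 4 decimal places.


Hb = gamma * d
Hb = 0.93 * 3.87
Hb = 3.5991 m

3.5991


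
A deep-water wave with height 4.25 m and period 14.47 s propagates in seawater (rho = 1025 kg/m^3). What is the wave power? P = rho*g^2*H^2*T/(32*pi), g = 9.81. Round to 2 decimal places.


P = rho * g^2 * H^2 * T / (32 * pi)
P = 1025 * 9.81^2 * 4.25^2 * 14.47 / (32 * pi)
P = 1025 * 96.2361 * 18.0625 * 14.47 / 100.53096
P = 256453.38 W/m

256453.38


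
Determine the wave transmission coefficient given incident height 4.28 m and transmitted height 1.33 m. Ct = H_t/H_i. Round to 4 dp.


Ct = H_t / H_i
Ct = 1.33 / 4.28
Ct = 0.3107

0.3107


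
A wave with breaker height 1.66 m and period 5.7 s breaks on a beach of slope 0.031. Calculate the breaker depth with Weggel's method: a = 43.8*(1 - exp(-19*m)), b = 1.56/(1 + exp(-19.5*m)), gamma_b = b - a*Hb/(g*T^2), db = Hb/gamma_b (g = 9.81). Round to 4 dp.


a = 43.8 * (1 - exp(-19 * m))
exp(-19 * 0.031) = exp(-0.5890) = 0.554882
a = 43.8 * (1 - 0.554882) = 19.496173
b = 1.56 / (1 + exp(-19.5 * m))
exp(-19.5 * 0.031) = exp(-0.6045) = 0.546348
b = 1.56 / (1 + 0.546348) = 1.008829
Hb / (g * T^2) = 1.66 / (9.81 * 5.7^2) = 1.66 / 318.7269 = 0.00520822
gamma_b = b - a * Hb/(g*T^2) = 1.008829 - 19.496173 * 0.00520822 = 0.907288
db = Hb / gamma_b = 1.66 / 0.907288
db = 1.8296 m

1.8296


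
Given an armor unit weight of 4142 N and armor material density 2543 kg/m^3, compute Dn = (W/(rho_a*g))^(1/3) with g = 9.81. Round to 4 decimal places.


V = W / (rho_a * g)
V = 4142 / (2543 * 9.81)
V = 4142 / 24946.83
V = 0.166033 m^3
Dn = V^(1/3) = 0.166033^(1/3)
Dn = 0.5496 m

0.5496


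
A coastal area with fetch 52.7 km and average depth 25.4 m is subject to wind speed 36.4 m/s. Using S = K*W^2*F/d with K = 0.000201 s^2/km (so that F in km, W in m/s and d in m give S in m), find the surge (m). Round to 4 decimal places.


S = K * W^2 * F / d
W^2 = 36.4^2 = 1324.96
S = 0.000201 * 1324.96 * 52.7 / 25.4
Numerator = 0.000201 * 1324.96 * 52.7 = 14.034904
S = 14.034904 / 25.4 = 0.5526 m

0.5526


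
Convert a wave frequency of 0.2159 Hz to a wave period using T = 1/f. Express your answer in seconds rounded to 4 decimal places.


T = 1 / f
T = 1 / 0.2159
T = 4.6318 s

4.6318


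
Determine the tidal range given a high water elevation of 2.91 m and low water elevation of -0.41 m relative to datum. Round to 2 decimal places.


Tidal range = High water - Low water
Tidal range = 2.91 - (-0.41)
Tidal range = 3.32 m

3.32


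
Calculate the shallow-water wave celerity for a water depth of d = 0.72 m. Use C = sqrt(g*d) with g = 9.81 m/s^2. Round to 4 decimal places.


Using the shallow-water approximation:
C = sqrt(g * d) = sqrt(9.81 * 0.72)
C = sqrt(7.0632)
C = 2.6577 m/s

2.6577


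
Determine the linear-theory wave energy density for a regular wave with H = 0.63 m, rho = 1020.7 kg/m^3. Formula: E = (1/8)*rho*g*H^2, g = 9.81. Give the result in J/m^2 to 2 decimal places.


E = (1/8) * rho * g * H^2
E = (1/8) * 1020.7 * 9.81 * 0.63^2
E = 0.125 * 1020.7 * 9.81 * 0.3969
E = 496.77 J/m^2

496.77


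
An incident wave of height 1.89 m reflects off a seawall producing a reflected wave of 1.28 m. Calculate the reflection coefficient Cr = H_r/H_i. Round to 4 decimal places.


Cr = H_r / H_i
Cr = 1.28 / 1.89
Cr = 0.6772

0.6772


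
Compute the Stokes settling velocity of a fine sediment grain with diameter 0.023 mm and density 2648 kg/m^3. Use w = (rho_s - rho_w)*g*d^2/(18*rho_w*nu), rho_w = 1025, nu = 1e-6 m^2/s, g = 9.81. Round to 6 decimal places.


w = (rho_s - rho_w) * g * d^2 / (18 * rho_w * nu)
d = 0.023 mm = 0.000023 m
rho_s - rho_w = 2648 - 1025 = 1623
Numerator = 1623 * 9.81 * (0.000023)^2 = 0.000008422542
Denominator = 18 * 1025 * 1e-6 = 0.018450
w = 0.000457 m/s

0.000457


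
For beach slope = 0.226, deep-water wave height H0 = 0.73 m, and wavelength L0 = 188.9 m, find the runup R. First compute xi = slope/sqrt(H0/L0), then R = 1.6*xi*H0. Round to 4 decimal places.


xi = slope / sqrt(H0/L0)
H0/L0 = 0.73/188.9 = 0.003864
sqrt(0.003864) = 0.062165
xi = 0.226 / 0.062165 = 3.635490
R = 1.6 * xi * H0 = 1.6 * 3.635490 * 0.73
R = 4.2463 m

4.2463


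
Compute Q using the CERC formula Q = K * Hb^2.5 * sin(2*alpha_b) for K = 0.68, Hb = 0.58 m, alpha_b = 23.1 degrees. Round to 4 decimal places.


Q = K * Hb^2.5 * sin(2 * alpha_b)
Hb^2.5 = 0.58^2.5 = 0.256195
sin(2 * 23.1) = sin(46.2) = 0.721760
Q = 0.68 * 0.256195 * 0.721760
Q = 0.1257 m^3/s

0.1257


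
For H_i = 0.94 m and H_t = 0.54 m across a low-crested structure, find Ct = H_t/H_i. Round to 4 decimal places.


Ct = H_t / H_i
Ct = 0.54 / 0.94
Ct = 0.5745

0.5745


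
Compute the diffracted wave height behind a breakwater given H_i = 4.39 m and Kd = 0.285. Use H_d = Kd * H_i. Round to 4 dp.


H_d = Kd * H_i
H_d = 0.285 * 4.39
H_d = 1.2512 m

1.2512


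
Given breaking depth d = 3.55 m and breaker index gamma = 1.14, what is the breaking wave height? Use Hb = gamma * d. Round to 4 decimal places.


Hb = gamma * d
Hb = 1.14 * 3.55
Hb = 4.0470 m

4.0470


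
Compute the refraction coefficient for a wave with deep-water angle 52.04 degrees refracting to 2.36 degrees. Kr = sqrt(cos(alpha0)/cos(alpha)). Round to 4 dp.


Kr = sqrt(cos(alpha0) / cos(alpha))
cos(52.04) = 0.615111
cos(2.36) = 0.999152
Kr = sqrt(0.615111 / 0.999152)
Kr = sqrt(0.615633)
Kr = 0.7846

0.7846


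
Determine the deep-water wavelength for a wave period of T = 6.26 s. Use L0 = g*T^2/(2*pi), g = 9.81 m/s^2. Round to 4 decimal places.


L0 = g * T^2 / (2 * pi)
L0 = 9.81 * 6.26^2 / (2 * pi)
L0 = 9.81 * 39.1876 / 6.28319
L0 = 384.4304 / 6.28319
L0 = 61.1840 m

61.1840


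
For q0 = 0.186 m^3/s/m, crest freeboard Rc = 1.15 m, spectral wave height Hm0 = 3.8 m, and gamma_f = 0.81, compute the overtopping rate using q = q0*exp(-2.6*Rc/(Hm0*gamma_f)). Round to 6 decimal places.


q = q0 * exp(-2.6 * Rc / (Hm0 * gamma_f))
Exponent = -2.6 * 1.15 / (3.8 * 0.81)
= -2.6 * 1.15 / 3.0780
= -0.971410
exp(-0.971410) = 0.378549
q = 0.186 * 0.378549
q = 0.070410 m^3/s/m

0.070410


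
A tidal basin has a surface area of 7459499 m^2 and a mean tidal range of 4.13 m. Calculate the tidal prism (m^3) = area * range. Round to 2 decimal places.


Tidal prism = Area * Tidal range
P = 7459499 * 4.13
P = 30807730.87 m^3

30807730.87


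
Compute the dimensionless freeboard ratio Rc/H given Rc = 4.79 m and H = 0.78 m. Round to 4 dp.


Relative freeboard = Rc / H
= 4.79 / 0.78
= 6.1410

6.1410


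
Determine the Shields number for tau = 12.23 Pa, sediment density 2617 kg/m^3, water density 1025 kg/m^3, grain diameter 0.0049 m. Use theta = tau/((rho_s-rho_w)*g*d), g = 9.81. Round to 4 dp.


theta = tau / ((rho_s - rho_w) * g * d)
rho_s - rho_w = 2617 - 1025 = 1592
Denominator = 1592 * 9.81 * 0.0049 = 76.525848
theta = 12.23 / 76.525848
theta = 0.1598

0.1598


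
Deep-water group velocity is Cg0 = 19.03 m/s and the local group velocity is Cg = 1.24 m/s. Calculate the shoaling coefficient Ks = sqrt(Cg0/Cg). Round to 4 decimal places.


Ks = sqrt(Cg0 / Cg)
Ks = sqrt(19.03 / 1.24)
Ks = sqrt(15.3468)
Ks = 3.9175

3.9175


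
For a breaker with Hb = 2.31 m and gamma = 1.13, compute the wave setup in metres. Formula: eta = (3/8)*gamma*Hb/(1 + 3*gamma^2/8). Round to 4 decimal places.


eta = (3/8) * gamma * Hb / (1 + 3*gamma^2/8)
Numerator = (3/8) * 1.13 * 2.31 = 0.978862
Denominator = 1 + 3*1.13^2/8 = 1 + 0.478838 = 1.478838
eta = 0.978862 / 1.478838
eta = 0.6619 m

0.6619


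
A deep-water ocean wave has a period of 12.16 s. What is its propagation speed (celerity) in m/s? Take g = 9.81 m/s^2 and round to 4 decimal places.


We use the deep-water celerity formula:
C = g * T / (2 * pi)
C = 9.81 * 12.16 / (2 * 3.14159...)
C = 119.289600 / 6.283185
C = 18.9855 m/s

18.9855


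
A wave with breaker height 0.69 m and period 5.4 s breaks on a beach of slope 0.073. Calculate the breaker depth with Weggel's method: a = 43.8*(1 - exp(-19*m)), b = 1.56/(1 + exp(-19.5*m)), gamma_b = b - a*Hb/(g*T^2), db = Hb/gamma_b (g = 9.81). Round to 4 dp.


a = 43.8 * (1 - exp(-19 * m))
exp(-19 * 0.073) = exp(-1.3870) = 0.249824
a = 43.8 * (1 - 0.249824) = 32.857724
b = 1.56 / (1 + exp(-19.5 * m))
exp(-19.5 * 0.073) = exp(-1.4235) = 0.240869
b = 1.56 / (1 + 0.240869) = 1.257183
Hb / (g * T^2) = 0.69 / (9.81 * 5.4^2) = 0.69 / 286.0596 = 0.00241208
gamma_b = b - a * Hb/(g*T^2) = 1.257183 - 32.857724 * 0.00241208 = 1.177927
db = Hb / gamma_b = 0.69 / 1.177927
db = 0.5858 m

0.5858


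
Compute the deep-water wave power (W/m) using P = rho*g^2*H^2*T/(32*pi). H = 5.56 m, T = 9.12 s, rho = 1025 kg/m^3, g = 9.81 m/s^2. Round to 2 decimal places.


P = rho * g^2 * H^2 * T / (32 * pi)
P = 1025 * 9.81^2 * 5.56^2 * 9.12 / (32 * pi)
P = 1025 * 96.2361 * 30.9136 * 9.12 / 100.53096
P = 276634.57 W/m

276634.57


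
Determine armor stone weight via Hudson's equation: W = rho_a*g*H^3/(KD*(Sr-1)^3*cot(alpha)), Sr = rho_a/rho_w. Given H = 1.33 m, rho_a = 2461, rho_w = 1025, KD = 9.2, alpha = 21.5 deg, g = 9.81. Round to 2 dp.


Sr = rho_a / rho_w = 2461 / 1025 = 2.400976
(Sr - 1) = 1.400976
(Sr - 1)^3 = 2.749741
cot(21.5) = 1 / tan(21.5) = 1 / 0.393910 = 2.538648
Numerator = 2461 * 9.81 * 1.33^3 = 56798.3270
Denominator = 9.2 * 2.749741 * 2.538648 = 64.221733
W = 56798.3270 / 64.221733
W = 884.41 N

884.41
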